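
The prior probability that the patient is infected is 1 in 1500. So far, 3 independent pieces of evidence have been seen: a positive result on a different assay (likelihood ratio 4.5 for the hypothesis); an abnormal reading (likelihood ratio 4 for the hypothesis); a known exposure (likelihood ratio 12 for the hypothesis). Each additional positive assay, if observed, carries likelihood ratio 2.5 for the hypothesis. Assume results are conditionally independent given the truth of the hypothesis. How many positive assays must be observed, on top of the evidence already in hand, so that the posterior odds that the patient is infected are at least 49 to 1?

7

Prior odds = (1/1500)/(1499/1500) = 1/1499.
Combined Bayes factor of the evidence already in hand = 4.5 × 4 × 12 = 216.
Odds after that evidence = (1/1499) × 216 = 216/1499.
Target odds = 49.
Need 2.5ⁿ ≥ 49 ÷ (216/1499) = 73451/216.
2.5⁶ = 244.140625 falls short of 73451/216 but 2.5⁷ = 610.3515625 reaches it, so n = 7.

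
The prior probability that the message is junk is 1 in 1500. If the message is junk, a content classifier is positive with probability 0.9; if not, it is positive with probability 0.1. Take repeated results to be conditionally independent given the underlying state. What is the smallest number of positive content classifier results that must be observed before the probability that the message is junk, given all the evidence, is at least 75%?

4

Prior odds = (1/1500)/(1499/1500) = 1/1499.
Likelihood ratio of a positive = 0.9/0.1 = 9.
Target posterior odds = 0.75/0.25 = 3.
Need (1/1499) × 9ⁿ ≥ 3, i.e. 9ⁿ ≥ 4497.
9³ = 729 falls short of 4497 but 9⁴ = 6561 reaches it, so n = 4.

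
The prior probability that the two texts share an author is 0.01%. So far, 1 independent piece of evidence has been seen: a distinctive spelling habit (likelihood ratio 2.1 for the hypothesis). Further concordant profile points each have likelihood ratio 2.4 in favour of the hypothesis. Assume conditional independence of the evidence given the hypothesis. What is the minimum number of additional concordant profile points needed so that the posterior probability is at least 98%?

15

Prior odds = 0.0001/0.9999 = 1/9999.
Bayes factor of the evidence already in hand = 2.1.
Odds after that evidence = (1/9999) × 2.1 = 7/33330.
Target odds = 0.98/0.02 = 49.
Need 2.4ⁿ ≥ 49 ÷ (7/33330) = 233310.
2.4¹⁴ ≈210357 falls short of 233310 but 2.4¹⁵ ≈504857 reaches it, so n = 15.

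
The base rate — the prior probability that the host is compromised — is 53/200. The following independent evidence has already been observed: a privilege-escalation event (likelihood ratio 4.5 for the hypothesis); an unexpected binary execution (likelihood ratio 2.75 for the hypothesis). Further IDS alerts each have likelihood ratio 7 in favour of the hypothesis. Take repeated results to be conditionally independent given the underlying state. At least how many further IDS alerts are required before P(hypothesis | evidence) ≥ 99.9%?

Prior odds = 0.265/0.735 = 53/147.
Combined Bayes factor of the evidence already in hand = 4.5 × 2.75 = 12.375.
Odds after that evidence = (53/147) × 12.375 = 1749/392.
Target odds = 0.999/0.001 = 999.
Need 7ⁿ ≥ 999 ÷ (1749/392) = 130536/583.
7² = 49 falls short of 130536/583 but 7³ = 343 reaches it, so n = 3.

3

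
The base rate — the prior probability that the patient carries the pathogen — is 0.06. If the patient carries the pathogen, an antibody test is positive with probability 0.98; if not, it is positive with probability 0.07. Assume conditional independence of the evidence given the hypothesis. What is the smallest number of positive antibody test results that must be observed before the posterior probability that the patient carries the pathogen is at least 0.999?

Prior odds: 0.06 ÷ 0.94 = 3/47.
Likelihood ratio of a positive = 0.98/0.07 = 14.
Target odds: 0.999 ÷ 0.001 = 999.
Require 14ⁿ ≥ 999 ÷ (3/47) = 15651.
14³ = 2744 falls short of 15651 but 14⁴ = 38416 reaches it, so n = 4.

4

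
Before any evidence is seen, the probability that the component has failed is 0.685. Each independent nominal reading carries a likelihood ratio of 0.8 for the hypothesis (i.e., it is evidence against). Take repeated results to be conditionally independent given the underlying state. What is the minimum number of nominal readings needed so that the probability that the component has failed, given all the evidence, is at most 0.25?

9

Prior odds = 0.685/0.315 = 137/63.
Likelihood ratio per nominal reading = 0.8.
Target odds: 0.25 ÷ 0.75 = 1/3.
Need (137/63) × 0.8ⁿ ≤ 1/3, i.e. 0.8ⁿ ≤ 21/137.
0.8⁸ = 65536/390625 is still above 21/137 but 0.8⁹ = 262144/1953125 is at or below it, so n = 9.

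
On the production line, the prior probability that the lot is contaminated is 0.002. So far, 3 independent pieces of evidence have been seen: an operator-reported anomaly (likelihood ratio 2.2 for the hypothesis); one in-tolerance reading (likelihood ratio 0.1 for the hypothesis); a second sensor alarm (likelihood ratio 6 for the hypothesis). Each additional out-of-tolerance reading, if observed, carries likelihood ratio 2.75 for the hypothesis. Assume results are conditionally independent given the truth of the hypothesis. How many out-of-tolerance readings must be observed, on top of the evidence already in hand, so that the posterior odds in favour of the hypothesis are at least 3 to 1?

Prior odds = 0.002/0.998 = 1/499.
Combined Bayes factor of the evidence already in hand = 2.2 × 0.1 × 6 = 1.32.
Odds after that evidence = (1/499) × 1.32 = 33/12475.
Target odds = 3.
Need 2.75ⁿ ≥ 3 ÷ (33/12475) = 12475/11.
2.75⁶ = 1771561/4096 falls short of 12475/11 but 2.75⁷ = 19487171/16384 reaches it, so n = 7.

7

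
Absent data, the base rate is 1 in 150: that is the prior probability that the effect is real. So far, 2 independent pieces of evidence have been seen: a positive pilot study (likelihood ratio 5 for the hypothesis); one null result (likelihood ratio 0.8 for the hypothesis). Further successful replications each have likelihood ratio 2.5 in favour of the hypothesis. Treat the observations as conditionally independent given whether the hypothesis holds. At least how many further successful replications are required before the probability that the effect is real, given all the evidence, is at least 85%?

6

Prior odds = (1/150)/(149/150) = 1/149.
Combined Bayes factor of the evidence already in hand = 5 × 0.8 = 4.
Odds after that evidence = (1/149) × 4 = 4/149.
Target odds = 0.85/0.15 = 17/3.
Need 2.5ⁿ ≥ 17/3 ÷ (4/149) = 2533/12.
2.5⁵ = 97.65625 falls short of 2533/12 but 2.5⁶ = 244.140625 reaches it, so n = 6.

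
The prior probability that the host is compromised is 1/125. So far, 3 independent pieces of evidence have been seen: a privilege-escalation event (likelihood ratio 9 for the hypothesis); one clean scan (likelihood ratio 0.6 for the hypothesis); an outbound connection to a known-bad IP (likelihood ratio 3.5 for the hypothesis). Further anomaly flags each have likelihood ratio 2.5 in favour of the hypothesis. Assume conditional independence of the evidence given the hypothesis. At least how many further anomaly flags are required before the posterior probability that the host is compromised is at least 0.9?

5

Prior odds = 0.008/0.992 = 1/124.
Combined Bayes factor of the evidence already in hand = 9 × 0.6 × 3.5 = 18.9.
Odds after that evidence = (1/124) × 18.9 = 189/1240.
Target odds = 0.9/0.1 = 9.
Need 2.5ⁿ ≥ 9 ÷ (189/1240) = 1240/21.
2.5⁴ = 39.0625 falls short of 1240/21 but 2.5⁵ = 97.65625 reaches it, so n = 5.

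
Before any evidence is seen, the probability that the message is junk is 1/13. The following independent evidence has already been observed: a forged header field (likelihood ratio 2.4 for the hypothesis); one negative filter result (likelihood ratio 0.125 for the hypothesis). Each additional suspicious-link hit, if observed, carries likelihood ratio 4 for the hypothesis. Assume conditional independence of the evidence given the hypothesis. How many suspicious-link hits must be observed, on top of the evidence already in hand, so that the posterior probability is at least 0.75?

4

Prior odds = (1/13)/(12/13) = 1/12.
Combined Bayes factor of the evidence already in hand = 2.4 × 0.125 = 0.3.
Odds after that evidence = (1/12) × 0.3 = 0.025.
Target odds = 0.75/0.25 = 3.
Need 4ⁿ ≥ 3 ÷ 0.025 = 120.
4³ = 64 falls short of 120 but 4⁴ = 256 reaches it, so n = 4.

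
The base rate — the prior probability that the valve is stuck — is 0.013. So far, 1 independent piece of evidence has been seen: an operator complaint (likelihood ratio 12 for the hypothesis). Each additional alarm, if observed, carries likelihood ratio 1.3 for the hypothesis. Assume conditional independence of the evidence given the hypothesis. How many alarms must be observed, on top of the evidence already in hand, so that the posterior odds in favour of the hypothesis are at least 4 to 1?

13

Prior odds = 0.013/0.987 = 13/987.
Bayes factor of the evidence already in hand = 12.
Odds after that evidence = (13/987) × 12 = 52/329.
Target odds = 4.
Need 1.3ⁿ ≥ 4 ÷ (52/329) = 329/13.
1.3¹² ≈23.2981 falls short of 329/13 but 1.3¹³ ≈30.2875 reaches it, so n = 13.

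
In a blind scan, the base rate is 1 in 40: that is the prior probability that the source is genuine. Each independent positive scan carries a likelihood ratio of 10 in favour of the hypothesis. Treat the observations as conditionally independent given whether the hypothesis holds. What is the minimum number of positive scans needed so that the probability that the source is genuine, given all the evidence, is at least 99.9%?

5

Prior odds: 0.025 ÷ 0.975 = 1/39.
Likelihood ratio per positive scan = 10.
Target posterior odds = 0.999/0.001 = 999.
Require 10ⁿ ≥ 999 ÷ (1/39) = 38961.
10⁴ = 10000 falls short of 38961 but 10⁵ = 100000 reaches it, so n = 5.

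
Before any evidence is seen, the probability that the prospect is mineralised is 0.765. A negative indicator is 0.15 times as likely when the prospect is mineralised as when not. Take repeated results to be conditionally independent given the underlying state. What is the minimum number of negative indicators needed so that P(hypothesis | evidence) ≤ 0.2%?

Prior odds: 0.765 ÷ 0.235 = 153/47.
Likelihood ratio per negative indicator = 0.15.
Target posterior odds = 0.002/0.998 = 1/499.
Require 0.15ⁿ ≤ 1/499 ÷ (153/47) = 47/76347.
0.15³ = 0.003375 is still above 47/76347 but 0.15⁴ = 81/160000 is at or below it, so n = 4.

4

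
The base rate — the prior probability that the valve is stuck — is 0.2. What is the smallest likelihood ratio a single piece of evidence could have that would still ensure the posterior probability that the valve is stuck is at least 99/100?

Prior odds = 0.2/0.8 = 0.25.
Target odds = 0.99/0.01 = 99.
Required Bayes factor = 99 ÷ 0.25 = 396.

396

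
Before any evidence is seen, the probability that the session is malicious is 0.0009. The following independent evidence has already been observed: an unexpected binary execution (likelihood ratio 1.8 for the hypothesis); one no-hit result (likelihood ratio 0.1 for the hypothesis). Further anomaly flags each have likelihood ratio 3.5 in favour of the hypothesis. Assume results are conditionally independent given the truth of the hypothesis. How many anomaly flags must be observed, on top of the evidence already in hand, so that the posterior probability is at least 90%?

Prior odds = 0.0009/0.9991 = 9/9991.
Combined Bayes factor of the evidence already in hand = 1.8 × 0.1 = 0.18.
Odds after that evidence = (9/9991) × 0.18 = 81/499550.
Target odds = 0.9/0.1 = 9.
Need 3.5ⁿ ≥ 9 ÷ (81/499550) = 499550/9.
3.5⁸ = 5764801/256 falls short of 499550/9 but 3.5⁹ = 40353607/512 reaches it, so n = 9.

9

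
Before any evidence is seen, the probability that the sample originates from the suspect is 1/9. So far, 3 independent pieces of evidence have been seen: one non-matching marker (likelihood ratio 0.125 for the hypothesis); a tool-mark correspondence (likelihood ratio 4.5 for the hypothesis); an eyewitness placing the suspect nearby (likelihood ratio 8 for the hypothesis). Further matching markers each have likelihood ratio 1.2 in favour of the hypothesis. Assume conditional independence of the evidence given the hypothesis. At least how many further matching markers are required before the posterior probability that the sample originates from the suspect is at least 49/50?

25

Prior odds = (1/9)/(8/9) = 0.125.
Combined Bayes factor of the evidence already in hand = 0.125 × 4.5 × 8 = 4.5.
Odds after that evidence = 0.125 × 4.5 = 0.5625.
Target odds = 0.98/0.02 = 49.
Need 1.2ⁿ ≥ 49 ÷ 0.5625 = 784/9.
1.2²⁴ ≈79.4968 falls short of 784/9 but 1.2²⁵ ≈95.3962 reaches it, so n = 25.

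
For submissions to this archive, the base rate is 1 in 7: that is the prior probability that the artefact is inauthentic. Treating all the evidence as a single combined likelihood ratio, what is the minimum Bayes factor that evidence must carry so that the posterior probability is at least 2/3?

Prior odds = (1/7)/(6/7) = 1/6.
Target odds = (2/3)/(1/3) = 2.
Required Bayes factor = 2 ÷ (1/6) = 12.

12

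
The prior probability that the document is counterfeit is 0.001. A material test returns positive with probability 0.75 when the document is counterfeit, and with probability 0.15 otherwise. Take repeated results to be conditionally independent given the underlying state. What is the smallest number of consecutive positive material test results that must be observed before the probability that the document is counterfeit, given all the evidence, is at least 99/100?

Prior odds: 0.001 ÷ 0.999 = 1/999.
Likelihood ratio of a positive result = 0.75/0.15 = 5.
Target odds: 0.99 ÷ 0.01 = 99.
Require 5ⁿ ≥ 99 ÷ (1/999) = 98901.
5⁷ = 78125 falls short of 98901 but 5⁸ = 390625 reaches it, so n = 8.

8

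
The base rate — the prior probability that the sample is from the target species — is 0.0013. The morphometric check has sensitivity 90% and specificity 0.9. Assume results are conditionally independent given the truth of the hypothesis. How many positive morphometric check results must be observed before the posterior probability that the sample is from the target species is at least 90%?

Prior odds = 0.0013/0.9987 = 13/9987.
False-positive rate = 1 − 0.9 = 0.1; likelihood ratio of a positive = 0.9/0.1 = 9.
Target odds: 0.9 ÷ 0.1 = 9.
Require 9ⁿ ≥ 9 ÷ (13/9987) = 89883/13.
9⁴ = 6561 falls short of 89883/13 but 9⁵ = 59049 reaches it, so n = 5.

5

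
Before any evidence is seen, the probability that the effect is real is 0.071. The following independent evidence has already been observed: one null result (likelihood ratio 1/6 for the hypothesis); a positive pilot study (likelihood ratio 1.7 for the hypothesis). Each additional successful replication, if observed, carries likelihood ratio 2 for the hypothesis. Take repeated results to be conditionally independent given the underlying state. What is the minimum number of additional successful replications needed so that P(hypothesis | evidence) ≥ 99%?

13

Prior odds = 0.071/0.929 = 71/929.
Combined Bayes factor of the evidence already in hand = (1/6) × 1.7 = 17/60.
Odds after that evidence = (71/929) × 17/60 = 1207/55740.
Target odds = 0.99/0.01 = 99.
Need 2ⁿ ≥ 99 ÷ (1207/55740) = 5518260/1207.
2¹² = 4096 falls short of 5518260/1207 but 2¹³ = 8192 reaches it, so n = 13.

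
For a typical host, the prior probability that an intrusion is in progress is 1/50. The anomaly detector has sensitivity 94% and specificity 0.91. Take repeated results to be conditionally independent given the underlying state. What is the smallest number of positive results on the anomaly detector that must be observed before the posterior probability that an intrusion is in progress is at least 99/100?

4

Prior odds = 0.02/0.98 = 1/49.
False-positive rate = 1 − 0.91 = 0.09; likelihood ratio of a positive = 0.94/0.09 = 94/9.
Target odds: 0.99 ÷ 0.01 = 99.
Need (1/49) × (94/9)ⁿ ≥ 99, i.e. (94/9)ⁿ ≥ 4851.
(94/9)³ = 830584/729 falls short of 4851 but (94/9)⁴ = 78074896/6561 reaches it, so n = 4.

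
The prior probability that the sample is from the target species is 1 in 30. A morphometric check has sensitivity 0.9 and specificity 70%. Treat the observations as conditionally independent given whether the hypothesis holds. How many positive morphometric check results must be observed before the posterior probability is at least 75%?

5

Prior odds: (1/30) ÷ (29/30) = 1/29.
False-positive rate = 1 − 0.7 = 0.3; likelihood ratio of a positive = 0.9/0.3 = 3.
Target odds: 0.75 ÷ 0.25 = 3.
Require 3ⁿ ≥ 3 ÷ (1/29) = 87.
3⁴ = 81 falls short of 87 but 3⁵ = 243 reaches it, so n = 5.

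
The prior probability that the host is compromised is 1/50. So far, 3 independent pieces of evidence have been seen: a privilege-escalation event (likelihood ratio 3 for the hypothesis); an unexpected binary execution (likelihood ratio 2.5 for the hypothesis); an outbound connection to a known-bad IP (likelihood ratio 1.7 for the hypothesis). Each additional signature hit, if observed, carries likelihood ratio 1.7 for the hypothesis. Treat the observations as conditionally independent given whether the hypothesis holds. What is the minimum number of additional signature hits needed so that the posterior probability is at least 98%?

Prior odds = 0.02/0.98 = 1/49.
Combined Bayes factor of the evidence already in hand = 3 × 2.5 × 1.7 = 12.75.
Odds after that evidence = (1/49) × 12.75 = 51/196.
Target odds = 0.98/0.02 = 49.
Need 1.7ⁿ ≥ 49 ÷ (51/196) = 9604/51.
1.7⁹ ≈118.588 falls short of 9604/51 but 1.7¹⁰ ≈201.599 reaches it, so n = 10.

10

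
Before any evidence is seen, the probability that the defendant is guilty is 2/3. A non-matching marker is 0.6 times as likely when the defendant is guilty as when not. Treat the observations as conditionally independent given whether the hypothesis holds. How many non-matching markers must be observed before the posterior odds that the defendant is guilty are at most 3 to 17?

Prior odds = (2/3)/(1/3) = 2.
Likelihood ratio per non-matching marker = 0.6.
Target odds = 3/17.
Need 2 × 0.6ⁿ ≤ 3/17, i.e. 0.6ⁿ ≤ 3/34.
0.6⁴ = 0.1296 is still above 3/34 but 0.6⁵ = 0.07776 is at or below it, so n = 5.

5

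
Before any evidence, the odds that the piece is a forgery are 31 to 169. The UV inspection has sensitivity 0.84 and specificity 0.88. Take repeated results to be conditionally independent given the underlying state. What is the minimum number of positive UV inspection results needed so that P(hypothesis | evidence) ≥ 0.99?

Prior odds = 31/169.
False-positive rate = 1 − 0.88 = 0.12; likelihood ratio of a positive = 0.84/0.12 = 7.
Target posterior odds = 0.99/0.01 = 99.
Need (31/169) × 7ⁿ ≥ 99, i.e. 7ⁿ ≥ 16731/31.
7³ = 343 falls short of 16731/31 but 7⁴ = 2401 reaches it, so n = 4.

4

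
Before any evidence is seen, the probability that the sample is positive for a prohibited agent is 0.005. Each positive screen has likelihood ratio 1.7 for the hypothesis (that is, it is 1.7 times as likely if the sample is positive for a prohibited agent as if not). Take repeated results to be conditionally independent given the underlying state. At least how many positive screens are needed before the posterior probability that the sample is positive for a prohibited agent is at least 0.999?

Prior odds: 0.005 ÷ 0.995 = 1/199.
Likelihood ratio per positive screen = 1.7.
Target posterior odds = 0.999/0.001 = 999.
Require 1.7ⁿ ≥ 999 ÷ (1/199) = 198801.
1.7²² ≈117456 falls short of 198801 but 1.7²³ ≈199676 reaches it, so n = 23.

23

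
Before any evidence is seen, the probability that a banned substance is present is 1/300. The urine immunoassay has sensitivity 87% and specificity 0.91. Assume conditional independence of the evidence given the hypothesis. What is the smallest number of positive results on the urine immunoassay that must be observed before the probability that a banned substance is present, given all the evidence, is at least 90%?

4

Prior odds: (1/300) ÷ (299/300) = 1/299.
False-positive rate = 1 − 0.91 = 0.09; likelihood ratio of a positive = 0.87/0.09 = 29/3.
Target odds: 0.9 ÷ 0.1 = 9.
Need (1/299) × (29/3)ⁿ ≥ 9, i.e. (29/3)ⁿ ≥ 2691.
(29/3)³ = 24389/27 falls short of 2691 but (29/3)⁴ = 707281/81 reaches it, so n = 4.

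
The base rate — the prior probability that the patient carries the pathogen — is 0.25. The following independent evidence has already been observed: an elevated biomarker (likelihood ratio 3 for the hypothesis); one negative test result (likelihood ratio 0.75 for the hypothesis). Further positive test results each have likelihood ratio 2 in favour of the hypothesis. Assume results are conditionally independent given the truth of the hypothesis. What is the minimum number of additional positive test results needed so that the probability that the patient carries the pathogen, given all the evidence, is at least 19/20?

5

Prior odds = 0.25/0.75 = 1/3.
Combined Bayes factor of the evidence already in hand = 3 × 0.75 = 2.25.
Odds after that evidence = (1/3) × 2.25 = 0.75.
Target odds = 0.95/0.05 = 19.
Need 2ⁿ ≥ 19 ÷ 0.75 = 76/3.
2⁴ = 16 falls short of 76/3 but 2⁵ = 32 reaches it, so n = 5.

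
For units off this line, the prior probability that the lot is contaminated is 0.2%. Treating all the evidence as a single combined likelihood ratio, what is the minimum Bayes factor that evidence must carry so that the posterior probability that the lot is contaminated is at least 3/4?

1497

Prior odds = 0.002/0.998 = 1/499.
Target odds = 0.75/0.25 = 3.
Required Bayes factor = 3 ÷ (1/499) = 1497.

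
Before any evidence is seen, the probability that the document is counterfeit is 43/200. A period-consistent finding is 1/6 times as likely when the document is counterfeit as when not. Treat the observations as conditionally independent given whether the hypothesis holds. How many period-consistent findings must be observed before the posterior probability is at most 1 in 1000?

Prior odds = 0.215/0.785 = 43/157.
Likelihood ratio per period-consistent finding = 1/6.
Target odds: 0.001 ÷ 0.999 = 1/999.
Need (43/157) × (1/6)ⁿ ≤ 1/999, i.e. (1/6)ⁿ ≤ 157/42957.
(1/6)³ = 1/216 is still above 157/42957 but (1/6)⁴ = 1/1296 is at or below it, so n = 4.

4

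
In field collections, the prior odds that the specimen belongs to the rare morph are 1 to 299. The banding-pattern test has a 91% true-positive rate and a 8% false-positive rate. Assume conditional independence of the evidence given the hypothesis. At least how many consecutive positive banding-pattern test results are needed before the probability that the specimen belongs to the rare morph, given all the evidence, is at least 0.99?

5

Prior odds = 1/299.
Likelihood ratio of a positive result = 0.91/0.08 = 11.375.
Target odds: 0.99 ÷ 0.01 = 99.
Need (1/299) × 11.375ⁿ ≥ 99, i.e. 11.375ⁿ ≥ 29601.
11.375⁴ = 68574961/4096 falls short of 29601 but 11.375⁵ ≈190439 reaches it, so n = 5.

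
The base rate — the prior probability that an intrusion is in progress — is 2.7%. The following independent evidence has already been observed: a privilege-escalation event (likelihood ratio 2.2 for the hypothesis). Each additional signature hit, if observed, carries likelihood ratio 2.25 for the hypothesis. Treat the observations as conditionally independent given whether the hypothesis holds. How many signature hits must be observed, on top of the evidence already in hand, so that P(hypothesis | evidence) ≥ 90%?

Prior odds = 0.027/0.973 = 27/973.
Bayes factor of the evidence already in hand = 2.2.
Odds after that evidence = (27/973) × 2.2 = 297/4865.
Target odds = 0.9/0.1 = 9.
Need 2.25ⁿ ≥ 9 ÷ (297/4865) = 4865/33.
2.25⁶ = 531441/4096 falls short of 4865/33 but 2.25⁷ = 4782969/16384 reaches it, so n = 7.

7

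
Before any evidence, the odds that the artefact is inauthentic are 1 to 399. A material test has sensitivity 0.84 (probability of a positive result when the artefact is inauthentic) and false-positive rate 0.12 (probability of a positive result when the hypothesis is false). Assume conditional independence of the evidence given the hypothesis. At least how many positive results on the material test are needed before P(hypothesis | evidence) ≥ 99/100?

Prior odds = 1/399.
Likelihood ratio of a positive result = 0.84/0.12 = 7.
Target odds: 0.99 ÷ 0.01 = 99.
Need (1/399) × 7ⁿ ≥ 99, i.e. 7ⁿ ≥ 39501.
7⁵ = 16807 falls short of 39501 but 7⁶ = 117649 reaches it, so n = 6.

6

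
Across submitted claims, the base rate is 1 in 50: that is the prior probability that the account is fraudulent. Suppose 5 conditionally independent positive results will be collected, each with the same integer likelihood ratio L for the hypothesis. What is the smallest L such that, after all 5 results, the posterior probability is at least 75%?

Prior odds = 0.02/0.98 = 1/49.
Target odds = 0.75/0.25 = 3.
Need L⁵ ≥ 3 ÷ (1/49) = 147.
2⁵ = 32 < 147 ≤ 243 = 3⁵, so L = 3.

3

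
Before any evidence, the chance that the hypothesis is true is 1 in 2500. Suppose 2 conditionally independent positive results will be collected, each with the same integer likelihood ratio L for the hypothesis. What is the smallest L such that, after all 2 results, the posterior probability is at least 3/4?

Prior odds = 0.0004/0.9996 = 1/2499.
Target odds = 0.75/0.25 = 3.
Need L² ≥ 3 ÷ (1/2499) = 7497.
86² = 7396 < 7497 ≤ 7569 = 87², so L = 87.

87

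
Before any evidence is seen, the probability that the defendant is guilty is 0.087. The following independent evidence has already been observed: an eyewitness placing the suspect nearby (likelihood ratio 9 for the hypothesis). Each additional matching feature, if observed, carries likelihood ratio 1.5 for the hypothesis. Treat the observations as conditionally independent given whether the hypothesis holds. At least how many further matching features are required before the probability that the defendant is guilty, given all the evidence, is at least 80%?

Prior odds = 0.087/0.913 = 87/913.
Bayes factor of the evidence already in hand = 9.
Odds after that evidence = (87/913) × 9 = 783/913.
Target odds = 0.8/0.2 = 4.
Need 1.5ⁿ ≥ 4 ÷ (783/913) = 3652/783.
1.5³ = 3.375 falls short of 3652/783 but 1.5⁴ = 5.0625 reaches it, so n = 4.

4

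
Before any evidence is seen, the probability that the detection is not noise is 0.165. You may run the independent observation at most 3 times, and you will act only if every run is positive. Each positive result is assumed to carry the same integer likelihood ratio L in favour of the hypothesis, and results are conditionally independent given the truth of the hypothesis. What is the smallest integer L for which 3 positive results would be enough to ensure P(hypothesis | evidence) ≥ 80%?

3

Prior odds = 0.165/0.835 = 33/167.
Target odds = 0.8/0.2 = 4.
Need L³ ≥ 4 ÷ (33/167) = 668/33.
2³ = 8 < 668/33 ≤ 27 = 3³, so L = 3.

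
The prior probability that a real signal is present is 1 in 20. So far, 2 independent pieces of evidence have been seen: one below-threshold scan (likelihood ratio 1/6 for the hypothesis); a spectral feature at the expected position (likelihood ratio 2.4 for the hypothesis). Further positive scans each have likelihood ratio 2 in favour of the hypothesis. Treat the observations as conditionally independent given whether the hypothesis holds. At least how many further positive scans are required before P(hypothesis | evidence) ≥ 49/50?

12

Prior odds = 0.05/0.95 = 1/19.
Combined Bayes factor of the evidence already in hand = (1/6) × 2.4 = 0.4.
Odds after that evidence = (1/19) × 0.4 = 2/95.
Target odds = 0.98/0.02 = 49.
Need 2ⁿ ≥ 49 ÷ (2/95) = 2327.5.
2¹¹ = 2048 falls short of 2327.5 but 2¹² = 4096 reaches it, so n = 12.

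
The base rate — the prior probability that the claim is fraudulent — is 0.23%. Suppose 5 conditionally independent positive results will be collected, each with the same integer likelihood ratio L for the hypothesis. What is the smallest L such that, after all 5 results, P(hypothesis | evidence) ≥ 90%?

Prior odds = 0.0023/0.9977 = 23/9977.
Target odds = 0.9/0.1 = 9.
Need L⁵ ≥ 9 ÷ (23/9977) = 89793/23.
5⁵ = 3125 < 89793/23 ≤ 7776 = 6⁵, so L = 6.

6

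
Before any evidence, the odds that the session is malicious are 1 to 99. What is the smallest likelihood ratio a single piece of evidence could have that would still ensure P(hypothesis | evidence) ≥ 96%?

Prior odds = 1/99.
Target odds = 0.96/0.04 = 24.
Required Bayes factor = 24 ÷ (1/99) = 2376.

2376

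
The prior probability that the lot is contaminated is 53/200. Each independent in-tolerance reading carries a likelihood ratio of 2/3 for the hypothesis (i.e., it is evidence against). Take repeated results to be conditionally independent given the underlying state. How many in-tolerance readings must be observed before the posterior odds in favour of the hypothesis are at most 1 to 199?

Prior odds: 0.265 ÷ 0.735 = 53/147.
Likelihood ratio per in-tolerance reading = 2/3.
Target odds = 1/199.
Need (53/147) × (2/3)ⁿ ≤ 1/199, i.e. (2/3)ⁿ ≤ 147/10547.
(2/3)¹⁰ = 1024/59049 is still above 147/10547 but (2/3)¹¹ = 2048/177147 is at or below it, so n = 11.

11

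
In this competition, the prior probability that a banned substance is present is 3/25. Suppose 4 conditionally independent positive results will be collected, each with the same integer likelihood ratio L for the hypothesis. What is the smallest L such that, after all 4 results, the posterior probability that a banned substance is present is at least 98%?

Prior odds = 0.12/0.88 = 3/22.
Target odds = 0.98/0.02 = 49.
Need L⁴ ≥ 49 ÷ (3/22) = 1078/3.
4⁴ = 256 < 1078/3 ≤ 625 = 5⁴, so L = 5.

5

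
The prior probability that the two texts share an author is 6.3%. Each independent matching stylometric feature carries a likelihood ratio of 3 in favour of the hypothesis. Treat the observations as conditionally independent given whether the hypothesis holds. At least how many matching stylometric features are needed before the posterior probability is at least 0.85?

5

Prior odds: 0.063 ÷ 0.937 = 63/937.
Likelihood ratio per matching stylometric feature = 3.
Target odds: 0.85 ÷ 0.15 = 17/3.
Need (63/937) × 3ⁿ ≥ 17/3, i.e. 3ⁿ ≥ 15929/189.
3⁴ = 81 falls short of 15929/189 but 3⁵ = 243 reaches it, so n = 5.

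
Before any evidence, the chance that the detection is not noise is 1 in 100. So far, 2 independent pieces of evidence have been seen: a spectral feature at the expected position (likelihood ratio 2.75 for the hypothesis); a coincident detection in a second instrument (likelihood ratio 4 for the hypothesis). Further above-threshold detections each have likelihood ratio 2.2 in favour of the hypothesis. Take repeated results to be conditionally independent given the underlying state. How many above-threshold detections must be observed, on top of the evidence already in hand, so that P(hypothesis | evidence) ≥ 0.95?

Prior odds = 0.01/0.99 = 1/99.
Combined Bayes factor of the evidence already in hand = 2.75 × 4 = 11.
Odds after that evidence = (1/99) × 11 = 1/9.
Target odds = 0.95/0.05 = 19.
Need 2.2ⁿ ≥ 19 ÷ (1/9) = 171.
2.2⁶ = 1771561/15625 falls short of 171 but 2.2⁷ = 19487171/78125 reaches it, so n = 7.

7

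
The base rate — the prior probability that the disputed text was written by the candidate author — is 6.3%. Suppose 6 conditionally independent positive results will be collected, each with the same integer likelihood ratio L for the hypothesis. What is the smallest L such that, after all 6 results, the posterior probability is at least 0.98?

Prior odds = 0.063/0.937 = 63/937.
Target odds = 0.98/0.02 = 49.
Need L⁶ ≥ 49 ÷ (63/937) = 6559/9.
2⁶ = 64 < 6559/9 ≤ 729 = 3⁶, so L = 3.

3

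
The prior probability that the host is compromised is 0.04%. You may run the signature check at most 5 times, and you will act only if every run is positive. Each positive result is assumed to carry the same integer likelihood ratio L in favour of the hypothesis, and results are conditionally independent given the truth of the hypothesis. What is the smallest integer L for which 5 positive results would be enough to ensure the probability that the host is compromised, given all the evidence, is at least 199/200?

Prior odds = 0.0004/0.9996 = 1/2499.
Target odds = 0.995/0.005 = 199.
Need L⁵ ≥ 199 ÷ (1/2499) = 497301.
13⁵ = 371293 < 497301 ≤ 537824 = 14⁵, so L = 14.

14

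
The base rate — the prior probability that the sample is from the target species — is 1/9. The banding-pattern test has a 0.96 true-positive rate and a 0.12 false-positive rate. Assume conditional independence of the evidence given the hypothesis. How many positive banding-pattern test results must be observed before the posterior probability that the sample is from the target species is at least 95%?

Prior odds: (1/9) ÷ (8/9) = 0.125.
Likelihood ratio of a positive result = 0.96/0.12 = 8.
Target odds: 0.95 ÷ 0.05 = 19.
Need 0.125 × 8ⁿ ≥ 19, i.e. 8ⁿ ≥ 152.
8² = 64 falls short of 152 but 8³ = 512 reaches it, so n = 3.

3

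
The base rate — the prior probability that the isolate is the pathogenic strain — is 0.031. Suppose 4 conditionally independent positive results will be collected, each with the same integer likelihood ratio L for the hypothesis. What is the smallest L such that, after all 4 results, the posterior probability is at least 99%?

8

Prior odds = 0.031/0.969 = 31/969.
Target odds = 0.99/0.01 = 99.
Need L⁴ ≥ 99 ÷ (31/969) = 95931/31.
7⁴ = 2401 < 95931/31 ≤ 4096 = 8⁴, so L = 8.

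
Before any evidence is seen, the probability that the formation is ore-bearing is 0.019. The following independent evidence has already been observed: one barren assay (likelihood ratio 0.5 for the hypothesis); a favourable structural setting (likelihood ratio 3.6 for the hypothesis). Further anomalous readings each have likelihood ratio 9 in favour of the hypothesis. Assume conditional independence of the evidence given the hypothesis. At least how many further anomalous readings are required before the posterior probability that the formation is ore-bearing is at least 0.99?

Prior odds = 0.019/0.981 = 19/981.
Combined Bayes factor of the evidence already in hand = 0.5 × 3.6 = 1.8.
Odds after that evidence = (19/981) × 1.8 = 19/545.
Target odds = 0.99/0.01 = 99.
Need 9ⁿ ≥ 99 ÷ (19/545) = 53955/19.
9³ = 729 falls short of 53955/19 but 9⁴ = 6561 reaches it, so n = 4.

4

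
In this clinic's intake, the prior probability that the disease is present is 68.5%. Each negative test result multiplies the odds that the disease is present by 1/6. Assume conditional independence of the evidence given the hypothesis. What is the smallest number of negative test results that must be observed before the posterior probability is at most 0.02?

3

Prior odds: 0.685 ÷ 0.315 = 137/63.
Likelihood ratio per negative test result = 1/6.
Target odds: 0.02 ÷ 0.98 = 1/49.
Require (1/6)ⁿ ≤ 1/49 ÷ (137/63) = 9/959.
(1/6)² = 1/36 is still above 9/959 but (1/6)³ = 1/216 is at or below it, so n = 3.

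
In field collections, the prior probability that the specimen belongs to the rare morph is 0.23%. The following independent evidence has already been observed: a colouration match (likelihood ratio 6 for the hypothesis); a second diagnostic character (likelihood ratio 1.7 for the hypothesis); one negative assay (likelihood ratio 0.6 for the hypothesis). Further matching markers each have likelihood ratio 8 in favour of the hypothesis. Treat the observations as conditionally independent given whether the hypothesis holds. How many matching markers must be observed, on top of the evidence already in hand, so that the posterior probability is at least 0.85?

3

Prior odds = 0.0023/0.9977 = 23/9977.
Combined Bayes factor of the evidence already in hand = 6 × 1.7 × 0.6 = 6.12.
Odds after that evidence = (23/9977) × 6.12 = 3519/249425.
Target odds = 0.85/0.15 = 17/3.
Need 8ⁿ ≥ 17/3 ÷ (3519/249425) = 249425/621.
8² = 64 falls short of 249425/621 but 8³ = 512 reaches it, so n = 3.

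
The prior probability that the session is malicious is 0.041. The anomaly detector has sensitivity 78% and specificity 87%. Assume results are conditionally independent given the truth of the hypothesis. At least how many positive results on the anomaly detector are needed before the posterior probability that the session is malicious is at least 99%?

Prior odds = 0.041/0.959 = 41/959.
False-positive rate = 1 − 0.87 = 0.13; likelihood ratio of a positive = 0.78/0.13 = 6.
Target posterior odds = 0.99/0.01 = 99.
Require 6ⁿ ≥ 99 ÷ (41/959) = 94941/41.
6⁴ = 1296 falls short of 94941/41 but 6⁵ = 7776 reaches it, so n = 5.

5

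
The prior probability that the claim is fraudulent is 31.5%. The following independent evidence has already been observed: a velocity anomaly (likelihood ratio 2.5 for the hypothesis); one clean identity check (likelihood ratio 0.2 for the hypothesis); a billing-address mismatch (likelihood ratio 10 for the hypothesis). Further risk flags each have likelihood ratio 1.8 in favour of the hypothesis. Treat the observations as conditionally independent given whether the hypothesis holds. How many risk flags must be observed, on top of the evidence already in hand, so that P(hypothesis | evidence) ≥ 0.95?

4

Prior odds = 0.315/0.685 = 63/137.
Combined Bayes factor of the evidence already in hand = 2.5 × 0.2 × 10 = 5.
Odds after that evidence = (63/137) × 5 = 315/137.
Target odds = 0.95/0.05 = 19.
Need 1.8ⁿ ≥ 19 ÷ (315/137) = 2603/315.
1.8³ = 5.832 falls short of 2603/315 but 1.8⁴ = 10.4976 reaches it, so n = 4.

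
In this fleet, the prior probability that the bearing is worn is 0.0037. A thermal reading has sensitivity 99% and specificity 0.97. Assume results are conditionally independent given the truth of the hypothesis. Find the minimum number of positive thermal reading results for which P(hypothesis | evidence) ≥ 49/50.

Prior odds: 0.0037 ÷ 0.9963 = 37/9963.
False-positive rate = 1 − 0.97 = 0.03; likelihood ratio of a positive = 0.99/0.03 = 33.
Target odds: 0.98 ÷ 0.02 = 49.
Need (37/9963) × 33ⁿ ≥ 49, i.e. 33ⁿ ≥ 488187/37.
33² = 1089 falls short of 488187/37 but 33³ = 35937 reaches it, so n = 3.

3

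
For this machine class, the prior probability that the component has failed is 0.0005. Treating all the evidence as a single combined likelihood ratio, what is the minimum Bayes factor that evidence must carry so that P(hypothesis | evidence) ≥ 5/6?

Prior odds = 0.0005/0.9995 = 1/1999.
Target odds = (5/6)/(1/6) = 5.
Required Bayes factor = 5 ÷ (1/1999) = 9995.

9995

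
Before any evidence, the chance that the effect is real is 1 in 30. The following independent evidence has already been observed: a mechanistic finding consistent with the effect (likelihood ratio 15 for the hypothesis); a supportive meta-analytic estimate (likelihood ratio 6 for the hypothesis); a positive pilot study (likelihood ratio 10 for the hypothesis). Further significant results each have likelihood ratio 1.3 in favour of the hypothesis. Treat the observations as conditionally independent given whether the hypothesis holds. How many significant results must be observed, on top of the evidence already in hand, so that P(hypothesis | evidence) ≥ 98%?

Prior odds = (1/30)/(29/30) = 1/29.
Combined Bayes factor of the evidence already in hand = 15 × 6 × 10 = 900.
Odds after that evidence = (1/29) × 900 = 900/29.
Target odds = 0.98/0.02 = 49.
Need 1.3ⁿ ≥ 49 ÷ (900/29) = 1421/900.
1.3¹ = 1.3 falls short of 1421/900 but 1.3² = 1.69 reaches it, so n = 2.

2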